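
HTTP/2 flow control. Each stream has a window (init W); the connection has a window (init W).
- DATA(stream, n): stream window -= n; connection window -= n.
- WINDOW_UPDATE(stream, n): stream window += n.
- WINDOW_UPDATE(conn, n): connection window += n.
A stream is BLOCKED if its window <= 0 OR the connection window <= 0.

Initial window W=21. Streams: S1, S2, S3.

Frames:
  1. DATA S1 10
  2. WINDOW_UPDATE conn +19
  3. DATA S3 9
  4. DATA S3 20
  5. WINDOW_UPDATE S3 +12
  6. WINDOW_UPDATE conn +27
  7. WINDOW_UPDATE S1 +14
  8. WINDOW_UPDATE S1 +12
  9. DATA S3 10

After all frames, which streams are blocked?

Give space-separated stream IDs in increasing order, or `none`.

Answer: S3

Derivation:
Op 1: conn=11 S1=11 S2=21 S3=21 blocked=[]
Op 2: conn=30 S1=11 S2=21 S3=21 blocked=[]
Op 3: conn=21 S1=11 S2=21 S3=12 blocked=[]
Op 4: conn=1 S1=11 S2=21 S3=-8 blocked=[3]
Op 5: conn=1 S1=11 S2=21 S3=4 blocked=[]
Op 6: conn=28 S1=11 S2=21 S3=4 blocked=[]
Op 7: conn=28 S1=25 S2=21 S3=4 blocked=[]
Op 8: conn=28 S1=37 S2=21 S3=4 blocked=[]
Op 9: conn=18 S1=37 S2=21 S3=-6 blocked=[3]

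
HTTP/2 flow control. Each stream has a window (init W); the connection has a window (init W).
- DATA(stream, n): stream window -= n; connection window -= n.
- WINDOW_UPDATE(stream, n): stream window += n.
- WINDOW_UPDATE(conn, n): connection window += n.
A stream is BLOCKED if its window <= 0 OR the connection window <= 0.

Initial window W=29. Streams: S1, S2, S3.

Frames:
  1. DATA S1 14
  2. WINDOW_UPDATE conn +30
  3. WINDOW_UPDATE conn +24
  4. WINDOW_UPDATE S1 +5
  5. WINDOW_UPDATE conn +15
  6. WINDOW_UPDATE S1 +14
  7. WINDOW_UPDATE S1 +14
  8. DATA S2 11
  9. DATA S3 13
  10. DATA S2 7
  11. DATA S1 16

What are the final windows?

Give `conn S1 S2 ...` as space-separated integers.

Op 1: conn=15 S1=15 S2=29 S3=29 blocked=[]
Op 2: conn=45 S1=15 S2=29 S3=29 blocked=[]
Op 3: conn=69 S1=15 S2=29 S3=29 blocked=[]
Op 4: conn=69 S1=20 S2=29 S3=29 blocked=[]
Op 5: conn=84 S1=20 S2=29 S3=29 blocked=[]
Op 6: conn=84 S1=34 S2=29 S3=29 blocked=[]
Op 7: conn=84 S1=48 S2=29 S3=29 blocked=[]
Op 8: conn=73 S1=48 S2=18 S3=29 blocked=[]
Op 9: conn=60 S1=48 S2=18 S3=16 blocked=[]
Op 10: conn=53 S1=48 S2=11 S3=16 blocked=[]
Op 11: conn=37 S1=32 S2=11 S3=16 blocked=[]

Answer: 37 32 11 16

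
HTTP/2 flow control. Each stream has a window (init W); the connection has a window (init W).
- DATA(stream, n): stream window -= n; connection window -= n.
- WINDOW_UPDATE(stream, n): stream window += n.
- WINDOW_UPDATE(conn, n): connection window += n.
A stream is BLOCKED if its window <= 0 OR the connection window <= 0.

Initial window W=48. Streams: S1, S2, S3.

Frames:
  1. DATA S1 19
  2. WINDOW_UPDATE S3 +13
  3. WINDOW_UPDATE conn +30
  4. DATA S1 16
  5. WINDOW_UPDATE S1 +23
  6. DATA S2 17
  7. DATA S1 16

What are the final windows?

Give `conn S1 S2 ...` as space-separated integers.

Answer: 10 20 31 61

Derivation:
Op 1: conn=29 S1=29 S2=48 S3=48 blocked=[]
Op 2: conn=29 S1=29 S2=48 S3=61 blocked=[]
Op 3: conn=59 S1=29 S2=48 S3=61 blocked=[]
Op 4: conn=43 S1=13 S2=48 S3=61 blocked=[]
Op 5: conn=43 S1=36 S2=48 S3=61 blocked=[]
Op 6: conn=26 S1=36 S2=31 S3=61 blocked=[]
Op 7: conn=10 S1=20 S2=31 S3=61 blocked=[]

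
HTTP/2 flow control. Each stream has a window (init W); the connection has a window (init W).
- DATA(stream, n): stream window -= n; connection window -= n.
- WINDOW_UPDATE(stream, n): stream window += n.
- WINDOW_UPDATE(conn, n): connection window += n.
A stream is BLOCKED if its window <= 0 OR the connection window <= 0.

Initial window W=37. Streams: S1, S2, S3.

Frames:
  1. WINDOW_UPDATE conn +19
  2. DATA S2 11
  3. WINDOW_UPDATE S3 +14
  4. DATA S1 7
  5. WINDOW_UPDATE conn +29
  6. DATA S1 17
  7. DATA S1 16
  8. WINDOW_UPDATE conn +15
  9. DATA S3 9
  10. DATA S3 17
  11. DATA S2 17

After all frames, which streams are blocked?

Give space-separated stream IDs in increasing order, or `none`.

Op 1: conn=56 S1=37 S2=37 S3=37 blocked=[]
Op 2: conn=45 S1=37 S2=26 S3=37 blocked=[]
Op 3: conn=45 S1=37 S2=26 S3=51 blocked=[]
Op 4: conn=38 S1=30 S2=26 S3=51 blocked=[]
Op 5: conn=67 S1=30 S2=26 S3=51 blocked=[]
Op 6: conn=50 S1=13 S2=26 S3=51 blocked=[]
Op 7: conn=34 S1=-3 S2=26 S3=51 blocked=[1]
Op 8: conn=49 S1=-3 S2=26 S3=51 blocked=[1]
Op 9: conn=40 S1=-3 S2=26 S3=42 blocked=[1]
Op 10: conn=23 S1=-3 S2=26 S3=25 blocked=[1]
Op 11: conn=6 S1=-3 S2=9 S3=25 blocked=[1]

Answer: S1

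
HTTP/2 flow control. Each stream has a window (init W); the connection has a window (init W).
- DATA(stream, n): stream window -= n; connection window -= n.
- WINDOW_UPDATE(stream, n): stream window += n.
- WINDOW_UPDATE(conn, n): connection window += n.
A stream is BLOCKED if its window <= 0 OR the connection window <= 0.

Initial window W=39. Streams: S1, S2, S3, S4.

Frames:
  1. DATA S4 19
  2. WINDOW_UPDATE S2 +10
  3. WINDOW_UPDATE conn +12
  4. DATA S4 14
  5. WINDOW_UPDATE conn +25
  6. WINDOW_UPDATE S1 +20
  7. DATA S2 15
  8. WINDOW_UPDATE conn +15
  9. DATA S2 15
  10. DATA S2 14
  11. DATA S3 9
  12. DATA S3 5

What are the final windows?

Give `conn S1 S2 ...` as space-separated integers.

Answer: 0 59 5 25 6

Derivation:
Op 1: conn=20 S1=39 S2=39 S3=39 S4=20 blocked=[]
Op 2: conn=20 S1=39 S2=49 S3=39 S4=20 blocked=[]
Op 3: conn=32 S1=39 S2=49 S3=39 S4=20 blocked=[]
Op 4: conn=18 S1=39 S2=49 S3=39 S4=6 blocked=[]
Op 5: conn=43 S1=39 S2=49 S3=39 S4=6 blocked=[]
Op 6: conn=43 S1=59 S2=49 S3=39 S4=6 blocked=[]
Op 7: conn=28 S1=59 S2=34 S3=39 S4=6 blocked=[]
Op 8: conn=43 S1=59 S2=34 S3=39 S4=6 blocked=[]
Op 9: conn=28 S1=59 S2=19 S3=39 S4=6 blocked=[]
Op 10: conn=14 S1=59 S2=5 S3=39 S4=6 blocked=[]
Op 11: conn=5 S1=59 S2=5 S3=30 S4=6 blocked=[]
Op 12: conn=0 S1=59 S2=5 S3=25 S4=6 blocked=[1, 2, 3, 4]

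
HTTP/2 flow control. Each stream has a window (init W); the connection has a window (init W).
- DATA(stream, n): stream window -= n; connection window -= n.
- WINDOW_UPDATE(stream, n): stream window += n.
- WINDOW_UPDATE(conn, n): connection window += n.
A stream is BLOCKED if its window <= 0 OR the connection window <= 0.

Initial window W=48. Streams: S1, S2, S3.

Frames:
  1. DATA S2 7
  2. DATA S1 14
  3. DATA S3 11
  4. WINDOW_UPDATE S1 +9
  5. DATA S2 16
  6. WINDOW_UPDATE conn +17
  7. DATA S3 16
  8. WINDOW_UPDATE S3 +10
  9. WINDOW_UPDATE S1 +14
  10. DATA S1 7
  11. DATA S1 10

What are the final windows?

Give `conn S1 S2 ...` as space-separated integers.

Answer: -16 40 25 31

Derivation:
Op 1: conn=41 S1=48 S2=41 S3=48 blocked=[]
Op 2: conn=27 S1=34 S2=41 S3=48 blocked=[]
Op 3: conn=16 S1=34 S2=41 S3=37 blocked=[]
Op 4: conn=16 S1=43 S2=41 S3=37 blocked=[]
Op 5: conn=0 S1=43 S2=25 S3=37 blocked=[1, 2, 3]
Op 6: conn=17 S1=43 S2=25 S3=37 blocked=[]
Op 7: conn=1 S1=43 S2=25 S3=21 blocked=[]
Op 8: conn=1 S1=43 S2=25 S3=31 blocked=[]
Op 9: conn=1 S1=57 S2=25 S3=31 blocked=[]
Op 10: conn=-6 S1=50 S2=25 S3=31 blocked=[1, 2, 3]
Op 11: conn=-16 S1=40 S2=25 S3=31 blocked=[1, 2, 3]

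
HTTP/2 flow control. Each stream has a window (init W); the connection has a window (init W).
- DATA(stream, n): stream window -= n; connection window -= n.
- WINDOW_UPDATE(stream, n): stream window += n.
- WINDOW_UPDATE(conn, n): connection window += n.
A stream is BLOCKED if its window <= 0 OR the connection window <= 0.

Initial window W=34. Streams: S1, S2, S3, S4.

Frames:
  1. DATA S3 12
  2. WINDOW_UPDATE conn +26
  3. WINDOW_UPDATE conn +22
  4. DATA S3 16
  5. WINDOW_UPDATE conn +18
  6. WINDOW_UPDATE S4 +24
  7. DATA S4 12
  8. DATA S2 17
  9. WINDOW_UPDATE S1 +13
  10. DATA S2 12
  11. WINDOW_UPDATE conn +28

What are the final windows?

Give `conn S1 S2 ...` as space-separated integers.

Op 1: conn=22 S1=34 S2=34 S3=22 S4=34 blocked=[]
Op 2: conn=48 S1=34 S2=34 S3=22 S4=34 blocked=[]
Op 3: conn=70 S1=34 S2=34 S3=22 S4=34 blocked=[]
Op 4: conn=54 S1=34 S2=34 S3=6 S4=34 blocked=[]
Op 5: conn=72 S1=34 S2=34 S3=6 S4=34 blocked=[]
Op 6: conn=72 S1=34 S2=34 S3=6 S4=58 blocked=[]
Op 7: conn=60 S1=34 S2=34 S3=6 S4=46 blocked=[]
Op 8: conn=43 S1=34 S2=17 S3=6 S4=46 blocked=[]
Op 9: conn=43 S1=47 S2=17 S3=6 S4=46 blocked=[]
Op 10: conn=31 S1=47 S2=5 S3=6 S4=46 blocked=[]
Op 11: conn=59 S1=47 S2=5 S3=6 S4=46 blocked=[]

Answer: 59 47 5 6 46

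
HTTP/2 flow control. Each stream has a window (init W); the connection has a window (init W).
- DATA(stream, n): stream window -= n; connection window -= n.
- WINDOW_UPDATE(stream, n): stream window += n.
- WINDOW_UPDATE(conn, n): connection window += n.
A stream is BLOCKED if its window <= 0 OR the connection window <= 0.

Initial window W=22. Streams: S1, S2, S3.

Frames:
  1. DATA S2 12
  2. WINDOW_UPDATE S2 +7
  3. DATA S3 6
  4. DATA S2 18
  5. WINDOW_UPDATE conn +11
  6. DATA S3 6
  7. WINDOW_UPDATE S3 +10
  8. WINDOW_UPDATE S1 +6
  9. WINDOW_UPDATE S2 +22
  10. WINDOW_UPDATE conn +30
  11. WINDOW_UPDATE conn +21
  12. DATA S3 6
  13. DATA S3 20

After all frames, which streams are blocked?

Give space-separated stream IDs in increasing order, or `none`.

Op 1: conn=10 S1=22 S2=10 S3=22 blocked=[]
Op 2: conn=10 S1=22 S2=17 S3=22 blocked=[]
Op 3: conn=4 S1=22 S2=17 S3=16 blocked=[]
Op 4: conn=-14 S1=22 S2=-1 S3=16 blocked=[1, 2, 3]
Op 5: conn=-3 S1=22 S2=-1 S3=16 blocked=[1, 2, 3]
Op 6: conn=-9 S1=22 S2=-1 S3=10 blocked=[1, 2, 3]
Op 7: conn=-9 S1=22 S2=-1 S3=20 blocked=[1, 2, 3]
Op 8: conn=-9 S1=28 S2=-1 S3=20 blocked=[1, 2, 3]
Op 9: conn=-9 S1=28 S2=21 S3=20 blocked=[1, 2, 3]
Op 10: conn=21 S1=28 S2=21 S3=20 blocked=[]
Op 11: conn=42 S1=28 S2=21 S3=20 blocked=[]
Op 12: conn=36 S1=28 S2=21 S3=14 blocked=[]
Op 13: conn=16 S1=28 S2=21 S3=-6 blocked=[3]

Answer: S3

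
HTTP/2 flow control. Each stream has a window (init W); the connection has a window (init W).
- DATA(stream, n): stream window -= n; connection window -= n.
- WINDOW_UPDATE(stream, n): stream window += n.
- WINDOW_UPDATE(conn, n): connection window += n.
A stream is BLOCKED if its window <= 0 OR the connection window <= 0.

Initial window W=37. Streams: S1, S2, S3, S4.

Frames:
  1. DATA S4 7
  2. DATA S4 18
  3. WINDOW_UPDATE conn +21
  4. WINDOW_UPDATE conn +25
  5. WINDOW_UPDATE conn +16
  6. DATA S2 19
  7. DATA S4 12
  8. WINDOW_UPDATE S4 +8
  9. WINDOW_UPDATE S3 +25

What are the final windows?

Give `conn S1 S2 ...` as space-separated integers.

Op 1: conn=30 S1=37 S2=37 S3=37 S4=30 blocked=[]
Op 2: conn=12 S1=37 S2=37 S3=37 S4=12 blocked=[]
Op 3: conn=33 S1=37 S2=37 S3=37 S4=12 blocked=[]
Op 4: conn=58 S1=37 S2=37 S3=37 S4=12 blocked=[]
Op 5: conn=74 S1=37 S2=37 S3=37 S4=12 blocked=[]
Op 6: conn=55 S1=37 S2=18 S3=37 S4=12 blocked=[]
Op 7: conn=43 S1=37 S2=18 S3=37 S4=0 blocked=[4]
Op 8: conn=43 S1=37 S2=18 S3=37 S4=8 blocked=[]
Op 9: conn=43 S1=37 S2=18 S3=62 S4=8 blocked=[]

Answer: 43 37 18 62 8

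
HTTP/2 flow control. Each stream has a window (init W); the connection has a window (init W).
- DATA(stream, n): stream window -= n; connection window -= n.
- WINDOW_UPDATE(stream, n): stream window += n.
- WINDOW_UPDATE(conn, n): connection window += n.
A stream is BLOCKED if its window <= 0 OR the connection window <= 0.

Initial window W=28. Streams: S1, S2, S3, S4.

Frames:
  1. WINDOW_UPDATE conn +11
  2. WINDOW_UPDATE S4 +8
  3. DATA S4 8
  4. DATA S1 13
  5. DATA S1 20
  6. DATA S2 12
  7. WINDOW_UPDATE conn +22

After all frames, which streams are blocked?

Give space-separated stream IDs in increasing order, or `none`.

Op 1: conn=39 S1=28 S2=28 S3=28 S4=28 blocked=[]
Op 2: conn=39 S1=28 S2=28 S3=28 S4=36 blocked=[]
Op 3: conn=31 S1=28 S2=28 S3=28 S4=28 blocked=[]
Op 4: conn=18 S1=15 S2=28 S3=28 S4=28 blocked=[]
Op 5: conn=-2 S1=-5 S2=28 S3=28 S4=28 blocked=[1, 2, 3, 4]
Op 6: conn=-14 S1=-5 S2=16 S3=28 S4=28 blocked=[1, 2, 3, 4]
Op 7: conn=8 S1=-5 S2=16 S3=28 S4=28 blocked=[1]

Answer: S1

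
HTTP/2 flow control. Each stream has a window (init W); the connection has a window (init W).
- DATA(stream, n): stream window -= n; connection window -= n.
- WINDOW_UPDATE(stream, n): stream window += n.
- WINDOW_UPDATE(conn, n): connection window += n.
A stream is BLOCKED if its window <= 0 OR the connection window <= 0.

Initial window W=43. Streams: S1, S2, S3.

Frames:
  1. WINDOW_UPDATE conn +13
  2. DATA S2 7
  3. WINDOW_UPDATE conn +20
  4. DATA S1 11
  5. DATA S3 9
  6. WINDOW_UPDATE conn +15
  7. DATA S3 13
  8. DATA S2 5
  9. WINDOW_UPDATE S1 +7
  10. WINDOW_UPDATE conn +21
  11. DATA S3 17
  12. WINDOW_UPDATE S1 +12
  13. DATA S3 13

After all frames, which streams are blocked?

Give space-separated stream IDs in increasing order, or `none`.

Answer: S3

Derivation:
Op 1: conn=56 S1=43 S2=43 S3=43 blocked=[]
Op 2: conn=49 S1=43 S2=36 S3=43 blocked=[]
Op 3: conn=69 S1=43 S2=36 S3=43 blocked=[]
Op 4: conn=58 S1=32 S2=36 S3=43 blocked=[]
Op 5: conn=49 S1=32 S2=36 S3=34 blocked=[]
Op 6: conn=64 S1=32 S2=36 S3=34 blocked=[]
Op 7: conn=51 S1=32 S2=36 S3=21 blocked=[]
Op 8: conn=46 S1=32 S2=31 S3=21 blocked=[]
Op 9: conn=46 S1=39 S2=31 S3=21 blocked=[]
Op 10: conn=67 S1=39 S2=31 S3=21 blocked=[]
Op 11: conn=50 S1=39 S2=31 S3=4 blocked=[]
Op 12: conn=50 S1=51 S2=31 S3=4 blocked=[]
Op 13: conn=37 S1=51 S2=31 S3=-9 blocked=[3]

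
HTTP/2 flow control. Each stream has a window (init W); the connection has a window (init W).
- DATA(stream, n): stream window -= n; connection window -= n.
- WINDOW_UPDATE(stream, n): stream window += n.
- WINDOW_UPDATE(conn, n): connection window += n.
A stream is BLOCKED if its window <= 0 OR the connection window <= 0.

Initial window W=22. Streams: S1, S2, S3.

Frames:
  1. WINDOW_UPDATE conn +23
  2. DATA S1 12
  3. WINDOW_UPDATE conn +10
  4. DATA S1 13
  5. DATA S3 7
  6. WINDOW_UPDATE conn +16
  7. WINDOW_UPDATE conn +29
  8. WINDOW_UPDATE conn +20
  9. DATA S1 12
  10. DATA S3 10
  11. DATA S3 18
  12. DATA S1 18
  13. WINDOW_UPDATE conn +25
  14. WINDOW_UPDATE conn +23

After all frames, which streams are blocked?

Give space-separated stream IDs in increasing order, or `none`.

Op 1: conn=45 S1=22 S2=22 S3=22 blocked=[]
Op 2: conn=33 S1=10 S2=22 S3=22 blocked=[]
Op 3: conn=43 S1=10 S2=22 S3=22 blocked=[]
Op 4: conn=30 S1=-3 S2=22 S3=22 blocked=[1]
Op 5: conn=23 S1=-3 S2=22 S3=15 blocked=[1]
Op 6: conn=39 S1=-3 S2=22 S3=15 blocked=[1]
Op 7: conn=68 S1=-3 S2=22 S3=15 blocked=[1]
Op 8: conn=88 S1=-3 S2=22 S3=15 blocked=[1]
Op 9: conn=76 S1=-15 S2=22 S3=15 blocked=[1]
Op 10: conn=66 S1=-15 S2=22 S3=5 blocked=[1]
Op 11: conn=48 S1=-15 S2=22 S3=-13 blocked=[1, 3]
Op 12: conn=30 S1=-33 S2=22 S3=-13 blocked=[1, 3]
Op 13: conn=55 S1=-33 S2=22 S3=-13 blocked=[1, 3]
Op 14: conn=78 S1=-33 S2=22 S3=-13 blocked=[1, 3]

Answer: S1 S3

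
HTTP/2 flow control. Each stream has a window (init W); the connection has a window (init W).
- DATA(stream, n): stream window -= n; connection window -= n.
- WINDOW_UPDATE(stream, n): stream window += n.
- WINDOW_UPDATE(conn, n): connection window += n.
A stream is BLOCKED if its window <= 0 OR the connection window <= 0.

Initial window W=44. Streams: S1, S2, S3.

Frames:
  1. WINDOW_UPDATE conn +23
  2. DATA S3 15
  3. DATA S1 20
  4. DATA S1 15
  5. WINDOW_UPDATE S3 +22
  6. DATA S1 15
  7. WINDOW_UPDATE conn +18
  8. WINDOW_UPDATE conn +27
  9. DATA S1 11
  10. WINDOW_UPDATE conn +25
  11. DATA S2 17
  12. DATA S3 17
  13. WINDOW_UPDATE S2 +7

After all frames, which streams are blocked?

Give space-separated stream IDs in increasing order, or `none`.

Op 1: conn=67 S1=44 S2=44 S3=44 blocked=[]
Op 2: conn=52 S1=44 S2=44 S3=29 blocked=[]
Op 3: conn=32 S1=24 S2=44 S3=29 blocked=[]
Op 4: conn=17 S1=9 S2=44 S3=29 blocked=[]
Op 5: conn=17 S1=9 S2=44 S3=51 blocked=[]
Op 6: conn=2 S1=-6 S2=44 S3=51 blocked=[1]
Op 7: conn=20 S1=-6 S2=44 S3=51 blocked=[1]
Op 8: conn=47 S1=-6 S2=44 S3=51 blocked=[1]
Op 9: conn=36 S1=-17 S2=44 S3=51 blocked=[1]
Op 10: conn=61 S1=-17 S2=44 S3=51 blocked=[1]
Op 11: conn=44 S1=-17 S2=27 S3=51 blocked=[1]
Op 12: conn=27 S1=-17 S2=27 S3=34 blocked=[1]
Op 13: conn=27 S1=-17 S2=34 S3=34 blocked=[1]

Answer: S1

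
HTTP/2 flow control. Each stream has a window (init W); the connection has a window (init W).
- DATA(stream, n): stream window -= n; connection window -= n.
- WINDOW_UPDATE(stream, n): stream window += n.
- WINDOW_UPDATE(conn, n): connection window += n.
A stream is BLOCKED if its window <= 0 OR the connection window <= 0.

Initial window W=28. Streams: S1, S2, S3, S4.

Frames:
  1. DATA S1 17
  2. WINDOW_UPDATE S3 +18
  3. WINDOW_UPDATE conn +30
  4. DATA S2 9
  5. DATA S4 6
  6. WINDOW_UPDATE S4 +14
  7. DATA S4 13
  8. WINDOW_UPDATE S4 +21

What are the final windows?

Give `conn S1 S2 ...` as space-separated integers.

Answer: 13 11 19 46 44

Derivation:
Op 1: conn=11 S1=11 S2=28 S3=28 S4=28 blocked=[]
Op 2: conn=11 S1=11 S2=28 S3=46 S4=28 blocked=[]
Op 3: conn=41 S1=11 S2=28 S3=46 S4=28 blocked=[]
Op 4: conn=32 S1=11 S2=19 S3=46 S4=28 blocked=[]
Op 5: conn=26 S1=11 S2=19 S3=46 S4=22 blocked=[]
Op 6: conn=26 S1=11 S2=19 S3=46 S4=36 blocked=[]
Op 7: conn=13 S1=11 S2=19 S3=46 S4=23 blocked=[]
Op 8: conn=13 S1=11 S2=19 S3=46 S4=44 blocked=[]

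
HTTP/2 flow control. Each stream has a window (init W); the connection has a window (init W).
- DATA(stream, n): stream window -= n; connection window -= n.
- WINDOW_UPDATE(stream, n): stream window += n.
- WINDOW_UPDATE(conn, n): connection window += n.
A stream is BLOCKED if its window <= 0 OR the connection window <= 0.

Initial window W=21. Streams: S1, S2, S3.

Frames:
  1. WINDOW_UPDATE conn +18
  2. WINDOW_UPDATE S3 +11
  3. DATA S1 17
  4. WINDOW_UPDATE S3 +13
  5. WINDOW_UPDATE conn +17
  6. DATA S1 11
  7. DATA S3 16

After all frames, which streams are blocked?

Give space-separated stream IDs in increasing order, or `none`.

Op 1: conn=39 S1=21 S2=21 S3=21 blocked=[]
Op 2: conn=39 S1=21 S2=21 S3=32 blocked=[]
Op 3: conn=22 S1=4 S2=21 S3=32 blocked=[]
Op 4: conn=22 S1=4 S2=21 S3=45 blocked=[]
Op 5: conn=39 S1=4 S2=21 S3=45 blocked=[]
Op 6: conn=28 S1=-7 S2=21 S3=45 blocked=[1]
Op 7: conn=12 S1=-7 S2=21 S3=29 blocked=[1]

Answer: S1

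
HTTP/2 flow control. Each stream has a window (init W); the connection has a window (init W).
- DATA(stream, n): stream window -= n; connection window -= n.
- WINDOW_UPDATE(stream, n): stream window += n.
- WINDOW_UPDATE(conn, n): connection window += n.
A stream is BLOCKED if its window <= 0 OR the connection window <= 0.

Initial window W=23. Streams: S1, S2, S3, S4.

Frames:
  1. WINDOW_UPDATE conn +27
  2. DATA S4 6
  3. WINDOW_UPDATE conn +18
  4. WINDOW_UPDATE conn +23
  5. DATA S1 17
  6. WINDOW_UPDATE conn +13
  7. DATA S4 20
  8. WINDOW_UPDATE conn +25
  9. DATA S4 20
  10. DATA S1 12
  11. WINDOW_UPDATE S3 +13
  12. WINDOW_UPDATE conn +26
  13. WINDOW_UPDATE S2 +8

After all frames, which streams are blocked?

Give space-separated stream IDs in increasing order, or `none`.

Op 1: conn=50 S1=23 S2=23 S3=23 S4=23 blocked=[]
Op 2: conn=44 S1=23 S2=23 S3=23 S4=17 blocked=[]
Op 3: conn=62 S1=23 S2=23 S3=23 S4=17 blocked=[]
Op 4: conn=85 S1=23 S2=23 S3=23 S4=17 blocked=[]
Op 5: conn=68 S1=6 S2=23 S3=23 S4=17 blocked=[]
Op 6: conn=81 S1=6 S2=23 S3=23 S4=17 blocked=[]
Op 7: conn=61 S1=6 S2=23 S3=23 S4=-3 blocked=[4]
Op 8: conn=86 S1=6 S2=23 S3=23 S4=-3 blocked=[4]
Op 9: conn=66 S1=6 S2=23 S3=23 S4=-23 blocked=[4]
Op 10: conn=54 S1=-6 S2=23 S3=23 S4=-23 blocked=[1, 4]
Op 11: conn=54 S1=-6 S2=23 S3=36 S4=-23 blocked=[1, 4]
Op 12: conn=80 S1=-6 S2=23 S3=36 S4=-23 blocked=[1, 4]
Op 13: conn=80 S1=-6 S2=31 S3=36 S4=-23 blocked=[1, 4]

Answer: S1 S4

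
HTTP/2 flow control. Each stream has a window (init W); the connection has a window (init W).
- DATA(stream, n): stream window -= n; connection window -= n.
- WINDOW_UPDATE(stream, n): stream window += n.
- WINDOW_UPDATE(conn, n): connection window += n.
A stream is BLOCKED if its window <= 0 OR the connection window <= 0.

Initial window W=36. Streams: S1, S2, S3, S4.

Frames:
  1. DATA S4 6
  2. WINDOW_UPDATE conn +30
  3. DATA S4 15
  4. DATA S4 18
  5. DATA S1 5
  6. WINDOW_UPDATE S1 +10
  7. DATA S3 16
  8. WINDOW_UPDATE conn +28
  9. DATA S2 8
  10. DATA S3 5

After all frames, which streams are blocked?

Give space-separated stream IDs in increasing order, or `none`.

Answer: S4

Derivation:
Op 1: conn=30 S1=36 S2=36 S3=36 S4=30 blocked=[]
Op 2: conn=60 S1=36 S2=36 S3=36 S4=30 blocked=[]
Op 3: conn=45 S1=36 S2=36 S3=36 S4=15 blocked=[]
Op 4: conn=27 S1=36 S2=36 S3=36 S4=-3 blocked=[4]
Op 5: conn=22 S1=31 S2=36 S3=36 S4=-3 blocked=[4]
Op 6: conn=22 S1=41 S2=36 S3=36 S4=-3 blocked=[4]
Op 7: conn=6 S1=41 S2=36 S3=20 S4=-3 blocked=[4]
Op 8: conn=34 S1=41 S2=36 S3=20 S4=-3 blocked=[4]
Op 9: conn=26 S1=41 S2=28 S3=20 S4=-3 blocked=[4]
Op 10: conn=21 S1=41 S2=28 S3=15 S4=-3 blocked=[4]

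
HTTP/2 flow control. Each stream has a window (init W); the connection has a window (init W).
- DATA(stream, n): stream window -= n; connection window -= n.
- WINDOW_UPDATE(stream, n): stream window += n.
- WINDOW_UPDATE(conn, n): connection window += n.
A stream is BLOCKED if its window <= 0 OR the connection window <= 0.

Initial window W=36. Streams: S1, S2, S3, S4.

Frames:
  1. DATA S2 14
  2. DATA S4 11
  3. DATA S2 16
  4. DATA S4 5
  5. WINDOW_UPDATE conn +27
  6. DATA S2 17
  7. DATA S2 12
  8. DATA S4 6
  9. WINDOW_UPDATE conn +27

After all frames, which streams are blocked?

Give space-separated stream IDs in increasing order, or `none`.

Op 1: conn=22 S1=36 S2=22 S3=36 S4=36 blocked=[]
Op 2: conn=11 S1=36 S2=22 S3=36 S4=25 blocked=[]
Op 3: conn=-5 S1=36 S2=6 S3=36 S4=25 blocked=[1, 2, 3, 4]
Op 4: conn=-10 S1=36 S2=6 S3=36 S4=20 blocked=[1, 2, 3, 4]
Op 5: conn=17 S1=36 S2=6 S3=36 S4=20 blocked=[]
Op 6: conn=0 S1=36 S2=-11 S3=36 S4=20 blocked=[1, 2, 3, 4]
Op 7: conn=-12 S1=36 S2=-23 S3=36 S4=20 blocked=[1, 2, 3, 4]
Op 8: conn=-18 S1=36 S2=-23 S3=36 S4=14 blocked=[1, 2, 3, 4]
Op 9: conn=9 S1=36 S2=-23 S3=36 S4=14 blocked=[2]

Answer: S2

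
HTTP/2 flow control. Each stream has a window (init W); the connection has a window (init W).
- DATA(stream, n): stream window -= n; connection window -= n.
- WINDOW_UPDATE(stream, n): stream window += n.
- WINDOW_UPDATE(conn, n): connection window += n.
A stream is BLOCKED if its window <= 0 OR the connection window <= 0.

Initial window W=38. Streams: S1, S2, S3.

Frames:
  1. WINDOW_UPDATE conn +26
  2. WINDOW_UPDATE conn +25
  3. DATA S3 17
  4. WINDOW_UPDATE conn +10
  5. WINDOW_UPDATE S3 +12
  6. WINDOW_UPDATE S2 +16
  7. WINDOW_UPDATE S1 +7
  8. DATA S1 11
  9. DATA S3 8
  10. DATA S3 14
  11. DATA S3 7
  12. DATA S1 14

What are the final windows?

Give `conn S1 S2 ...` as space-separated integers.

Answer: 28 20 54 4

Derivation:
Op 1: conn=64 S1=38 S2=38 S3=38 blocked=[]
Op 2: conn=89 S1=38 S2=38 S3=38 blocked=[]
Op 3: conn=72 S1=38 S2=38 S3=21 blocked=[]
Op 4: conn=82 S1=38 S2=38 S3=21 blocked=[]
Op 5: conn=82 S1=38 S2=38 S3=33 blocked=[]
Op 6: conn=82 S1=38 S2=54 S3=33 blocked=[]
Op 7: conn=82 S1=45 S2=54 S3=33 blocked=[]
Op 8: conn=71 S1=34 S2=54 S3=33 blocked=[]
Op 9: conn=63 S1=34 S2=54 S3=25 blocked=[]
Op 10: conn=49 S1=34 S2=54 S3=11 blocked=[]
Op 11: conn=42 S1=34 S2=54 S3=4 blocked=[]
Op 12: conn=28 S1=20 S2=54 S3=4 blocked=[]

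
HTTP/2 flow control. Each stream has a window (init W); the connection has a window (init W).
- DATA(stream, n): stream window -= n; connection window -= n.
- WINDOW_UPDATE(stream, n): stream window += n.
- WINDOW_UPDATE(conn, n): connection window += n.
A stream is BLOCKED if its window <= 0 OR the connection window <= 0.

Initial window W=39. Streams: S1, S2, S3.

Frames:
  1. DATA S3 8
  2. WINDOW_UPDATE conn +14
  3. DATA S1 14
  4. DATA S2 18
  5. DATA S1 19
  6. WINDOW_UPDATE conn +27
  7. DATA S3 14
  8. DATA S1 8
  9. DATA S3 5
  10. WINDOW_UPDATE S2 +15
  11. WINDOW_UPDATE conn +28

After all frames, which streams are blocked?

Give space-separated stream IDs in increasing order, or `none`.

Op 1: conn=31 S1=39 S2=39 S3=31 blocked=[]
Op 2: conn=45 S1=39 S2=39 S3=31 blocked=[]
Op 3: conn=31 S1=25 S2=39 S3=31 blocked=[]
Op 4: conn=13 S1=25 S2=21 S3=31 blocked=[]
Op 5: conn=-6 S1=6 S2=21 S3=31 blocked=[1, 2, 3]
Op 6: conn=21 S1=6 S2=21 S3=31 blocked=[]
Op 7: conn=7 S1=6 S2=21 S3=17 blocked=[]
Op 8: conn=-1 S1=-2 S2=21 S3=17 blocked=[1, 2, 3]
Op 9: conn=-6 S1=-2 S2=21 S3=12 blocked=[1, 2, 3]
Op 10: conn=-6 S1=-2 S2=36 S3=12 blocked=[1, 2, 3]
Op 11: conn=22 S1=-2 S2=36 S3=12 blocked=[1]

Answer: S1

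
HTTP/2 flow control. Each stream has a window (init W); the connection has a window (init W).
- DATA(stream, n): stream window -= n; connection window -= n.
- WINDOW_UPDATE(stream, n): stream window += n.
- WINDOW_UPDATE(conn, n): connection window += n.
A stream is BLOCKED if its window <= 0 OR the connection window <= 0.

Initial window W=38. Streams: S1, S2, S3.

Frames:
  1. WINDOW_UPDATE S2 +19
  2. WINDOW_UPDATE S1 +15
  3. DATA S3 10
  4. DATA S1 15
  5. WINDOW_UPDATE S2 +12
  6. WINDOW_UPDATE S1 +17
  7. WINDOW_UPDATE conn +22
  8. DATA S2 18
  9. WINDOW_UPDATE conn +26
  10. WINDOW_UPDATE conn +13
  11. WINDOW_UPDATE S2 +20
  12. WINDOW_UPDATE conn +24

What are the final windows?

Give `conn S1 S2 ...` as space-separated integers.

Op 1: conn=38 S1=38 S2=57 S3=38 blocked=[]
Op 2: conn=38 S1=53 S2=57 S3=38 blocked=[]
Op 3: conn=28 S1=53 S2=57 S3=28 blocked=[]
Op 4: conn=13 S1=38 S2=57 S3=28 blocked=[]
Op 5: conn=13 S1=38 S2=69 S3=28 blocked=[]
Op 6: conn=13 S1=55 S2=69 S3=28 blocked=[]
Op 7: conn=35 S1=55 S2=69 S3=28 blocked=[]
Op 8: conn=17 S1=55 S2=51 S3=28 blocked=[]
Op 9: conn=43 S1=55 S2=51 S3=28 blocked=[]
Op 10: conn=56 S1=55 S2=51 S3=28 blocked=[]
Op 11: conn=56 S1=55 S2=71 S3=28 blocked=[]
Op 12: conn=80 S1=55 S2=71 S3=28 blocked=[]

Answer: 80 55 71 28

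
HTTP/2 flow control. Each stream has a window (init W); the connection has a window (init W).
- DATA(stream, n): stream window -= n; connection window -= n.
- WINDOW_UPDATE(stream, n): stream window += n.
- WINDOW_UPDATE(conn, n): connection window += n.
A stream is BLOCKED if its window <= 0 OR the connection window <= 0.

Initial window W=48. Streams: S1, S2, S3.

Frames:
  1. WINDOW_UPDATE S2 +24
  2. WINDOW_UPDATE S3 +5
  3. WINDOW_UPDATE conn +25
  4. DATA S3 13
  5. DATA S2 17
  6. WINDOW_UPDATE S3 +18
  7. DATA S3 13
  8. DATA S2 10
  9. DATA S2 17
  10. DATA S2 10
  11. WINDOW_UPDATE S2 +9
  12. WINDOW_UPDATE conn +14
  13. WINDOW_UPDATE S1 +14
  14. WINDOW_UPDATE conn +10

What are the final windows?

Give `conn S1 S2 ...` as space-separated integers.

Answer: 17 62 27 45

Derivation:
Op 1: conn=48 S1=48 S2=72 S3=48 blocked=[]
Op 2: conn=48 S1=48 S2=72 S3=53 blocked=[]
Op 3: conn=73 S1=48 S2=72 S3=53 blocked=[]
Op 4: conn=60 S1=48 S2=72 S3=40 blocked=[]
Op 5: conn=43 S1=48 S2=55 S3=40 blocked=[]
Op 6: conn=43 S1=48 S2=55 S3=58 blocked=[]
Op 7: conn=30 S1=48 S2=55 S3=45 blocked=[]
Op 8: conn=20 S1=48 S2=45 S3=45 blocked=[]
Op 9: conn=3 S1=48 S2=28 S3=45 blocked=[]
Op 10: conn=-7 S1=48 S2=18 S3=45 blocked=[1, 2, 3]
Op 11: conn=-7 S1=48 S2=27 S3=45 blocked=[1, 2, 3]
Op 12: conn=7 S1=48 S2=27 S3=45 blocked=[]
Op 13: conn=7 S1=62 S2=27 S3=45 blocked=[]
Op 14: conn=17 S1=62 S2=27 S3=45 blocked=[]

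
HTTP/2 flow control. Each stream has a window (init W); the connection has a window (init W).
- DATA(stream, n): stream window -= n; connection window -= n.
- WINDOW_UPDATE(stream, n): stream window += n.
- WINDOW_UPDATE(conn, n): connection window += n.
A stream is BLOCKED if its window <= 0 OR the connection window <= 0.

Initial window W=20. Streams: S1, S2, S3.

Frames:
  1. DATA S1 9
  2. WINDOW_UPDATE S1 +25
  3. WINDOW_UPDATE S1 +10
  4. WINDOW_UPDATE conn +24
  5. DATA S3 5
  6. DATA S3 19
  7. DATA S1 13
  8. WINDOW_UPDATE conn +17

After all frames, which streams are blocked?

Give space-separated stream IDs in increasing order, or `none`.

Answer: S3

Derivation:
Op 1: conn=11 S1=11 S2=20 S3=20 blocked=[]
Op 2: conn=11 S1=36 S2=20 S3=20 blocked=[]
Op 3: conn=11 S1=46 S2=20 S3=20 blocked=[]
Op 4: conn=35 S1=46 S2=20 S3=20 blocked=[]
Op 5: conn=30 S1=46 S2=20 S3=15 blocked=[]
Op 6: conn=11 S1=46 S2=20 S3=-4 blocked=[3]
Op 7: conn=-2 S1=33 S2=20 S3=-4 blocked=[1, 2, 3]
Op 8: conn=15 S1=33 S2=20 S3=-4 blocked=[3]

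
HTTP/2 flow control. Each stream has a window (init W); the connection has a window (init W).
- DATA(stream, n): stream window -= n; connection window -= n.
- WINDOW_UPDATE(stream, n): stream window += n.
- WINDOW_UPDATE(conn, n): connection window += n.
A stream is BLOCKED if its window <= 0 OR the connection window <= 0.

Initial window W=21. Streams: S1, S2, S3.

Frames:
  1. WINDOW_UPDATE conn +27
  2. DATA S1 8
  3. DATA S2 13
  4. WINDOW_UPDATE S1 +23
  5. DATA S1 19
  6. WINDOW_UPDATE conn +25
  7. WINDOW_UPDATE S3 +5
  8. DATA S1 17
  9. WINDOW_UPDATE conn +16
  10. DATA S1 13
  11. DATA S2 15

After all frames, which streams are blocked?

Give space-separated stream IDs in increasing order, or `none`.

Op 1: conn=48 S1=21 S2=21 S3=21 blocked=[]
Op 2: conn=40 S1=13 S2=21 S3=21 blocked=[]
Op 3: conn=27 S1=13 S2=8 S3=21 blocked=[]
Op 4: conn=27 S1=36 S2=8 S3=21 blocked=[]
Op 5: conn=8 S1=17 S2=8 S3=21 blocked=[]
Op 6: conn=33 S1=17 S2=8 S3=21 blocked=[]
Op 7: conn=33 S1=17 S2=8 S3=26 blocked=[]
Op 8: conn=16 S1=0 S2=8 S3=26 blocked=[1]
Op 9: conn=32 S1=0 S2=8 S3=26 blocked=[1]
Op 10: conn=19 S1=-13 S2=8 S3=26 blocked=[1]
Op 11: conn=4 S1=-13 S2=-7 S3=26 blocked=[1, 2]

Answer: S1 S2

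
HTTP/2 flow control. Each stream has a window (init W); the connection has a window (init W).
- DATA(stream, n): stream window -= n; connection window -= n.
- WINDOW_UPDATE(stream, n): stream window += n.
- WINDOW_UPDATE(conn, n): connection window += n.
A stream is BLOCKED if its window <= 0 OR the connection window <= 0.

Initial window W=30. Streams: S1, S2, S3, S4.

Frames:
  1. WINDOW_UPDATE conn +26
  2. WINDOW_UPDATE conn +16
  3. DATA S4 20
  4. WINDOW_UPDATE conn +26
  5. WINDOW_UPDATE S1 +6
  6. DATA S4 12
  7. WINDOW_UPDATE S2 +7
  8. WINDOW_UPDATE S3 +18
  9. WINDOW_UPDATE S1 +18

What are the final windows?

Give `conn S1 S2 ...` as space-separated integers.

Op 1: conn=56 S1=30 S2=30 S3=30 S4=30 blocked=[]
Op 2: conn=72 S1=30 S2=30 S3=30 S4=30 blocked=[]
Op 3: conn=52 S1=30 S2=30 S3=30 S4=10 blocked=[]
Op 4: conn=78 S1=30 S2=30 S3=30 S4=10 blocked=[]
Op 5: conn=78 S1=36 S2=30 S3=30 S4=10 blocked=[]
Op 6: conn=66 S1=36 S2=30 S3=30 S4=-2 blocked=[4]
Op 7: conn=66 S1=36 S2=37 S3=30 S4=-2 blocked=[4]
Op 8: conn=66 S1=36 S2=37 S3=48 S4=-2 blocked=[4]
Op 9: conn=66 S1=54 S2=37 S3=48 S4=-2 blocked=[4]

Answer: 66 54 37 48 -2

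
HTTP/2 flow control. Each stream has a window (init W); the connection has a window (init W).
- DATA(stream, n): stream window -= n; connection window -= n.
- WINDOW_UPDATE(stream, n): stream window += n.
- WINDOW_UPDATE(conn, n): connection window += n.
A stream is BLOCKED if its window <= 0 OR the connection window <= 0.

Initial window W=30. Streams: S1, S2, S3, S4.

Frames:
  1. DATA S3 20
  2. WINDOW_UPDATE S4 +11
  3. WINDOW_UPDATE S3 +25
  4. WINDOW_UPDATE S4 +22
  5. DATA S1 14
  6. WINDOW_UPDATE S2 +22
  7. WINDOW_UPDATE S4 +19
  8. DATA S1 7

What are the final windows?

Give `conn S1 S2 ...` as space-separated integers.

Answer: -11 9 52 35 82

Derivation:
Op 1: conn=10 S1=30 S2=30 S3=10 S4=30 blocked=[]
Op 2: conn=10 S1=30 S2=30 S3=10 S4=41 blocked=[]
Op 3: conn=10 S1=30 S2=30 S3=35 S4=41 blocked=[]
Op 4: conn=10 S1=30 S2=30 S3=35 S4=63 blocked=[]
Op 5: conn=-4 S1=16 S2=30 S3=35 S4=63 blocked=[1, 2, 3, 4]
Op 6: conn=-4 S1=16 S2=52 S3=35 S4=63 blocked=[1, 2, 3, 4]
Op 7: conn=-4 S1=16 S2=52 S3=35 S4=82 blocked=[1, 2, 3, 4]
Op 8: conn=-11 S1=9 S2=52 S3=35 S4=82 blocked=[1, 2, 3, 4]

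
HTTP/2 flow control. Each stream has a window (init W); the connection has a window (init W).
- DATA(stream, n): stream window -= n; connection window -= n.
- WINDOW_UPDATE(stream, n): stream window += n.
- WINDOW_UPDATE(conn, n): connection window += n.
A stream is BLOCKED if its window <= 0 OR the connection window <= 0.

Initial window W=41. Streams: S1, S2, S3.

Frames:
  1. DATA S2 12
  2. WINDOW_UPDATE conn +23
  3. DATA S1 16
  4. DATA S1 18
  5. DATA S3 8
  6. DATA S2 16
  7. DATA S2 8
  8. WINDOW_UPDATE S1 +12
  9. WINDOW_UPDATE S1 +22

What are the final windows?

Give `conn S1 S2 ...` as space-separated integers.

Op 1: conn=29 S1=41 S2=29 S3=41 blocked=[]
Op 2: conn=52 S1=41 S2=29 S3=41 blocked=[]
Op 3: conn=36 S1=25 S2=29 S3=41 blocked=[]
Op 4: conn=18 S1=7 S2=29 S3=41 blocked=[]
Op 5: conn=10 S1=7 S2=29 S3=33 blocked=[]
Op 6: conn=-6 S1=7 S2=13 S3=33 blocked=[1, 2, 3]
Op 7: conn=-14 S1=7 S2=5 S3=33 blocked=[1, 2, 3]
Op 8: conn=-14 S1=19 S2=5 S3=33 blocked=[1, 2, 3]
Op 9: conn=-14 S1=41 S2=5 S3=33 blocked=[1, 2, 3]

Answer: -14 41 5 33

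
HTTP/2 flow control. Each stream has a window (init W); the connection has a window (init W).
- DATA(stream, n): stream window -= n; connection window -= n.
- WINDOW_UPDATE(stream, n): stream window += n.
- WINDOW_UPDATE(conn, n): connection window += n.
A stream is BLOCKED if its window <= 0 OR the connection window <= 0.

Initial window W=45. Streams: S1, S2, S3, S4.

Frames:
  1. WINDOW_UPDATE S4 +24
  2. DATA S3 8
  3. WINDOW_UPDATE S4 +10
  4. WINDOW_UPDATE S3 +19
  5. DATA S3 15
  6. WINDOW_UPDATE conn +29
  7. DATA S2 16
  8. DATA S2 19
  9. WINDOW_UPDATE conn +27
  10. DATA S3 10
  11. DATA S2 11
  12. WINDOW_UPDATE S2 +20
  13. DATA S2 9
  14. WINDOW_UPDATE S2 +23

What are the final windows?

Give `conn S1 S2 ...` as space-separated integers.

Op 1: conn=45 S1=45 S2=45 S3=45 S4=69 blocked=[]
Op 2: conn=37 S1=45 S2=45 S3=37 S4=69 blocked=[]
Op 3: conn=37 S1=45 S2=45 S3=37 S4=79 blocked=[]
Op 4: conn=37 S1=45 S2=45 S3=56 S4=79 blocked=[]
Op 5: conn=22 S1=45 S2=45 S3=41 S4=79 blocked=[]
Op 6: conn=51 S1=45 S2=45 S3=41 S4=79 blocked=[]
Op 7: conn=35 S1=45 S2=29 S3=41 S4=79 blocked=[]
Op 8: conn=16 S1=45 S2=10 S3=41 S4=79 blocked=[]
Op 9: conn=43 S1=45 S2=10 S3=41 S4=79 blocked=[]
Op 10: conn=33 S1=45 S2=10 S3=31 S4=79 blocked=[]
Op 11: conn=22 S1=45 S2=-1 S3=31 S4=79 blocked=[2]
Op 12: conn=22 S1=45 S2=19 S3=31 S4=79 blocked=[]
Op 13: conn=13 S1=45 S2=10 S3=31 S4=79 blocked=[]
Op 14: conn=13 S1=45 S2=33 S3=31 S4=79 blocked=[]

Answer: 13 45 33 31 79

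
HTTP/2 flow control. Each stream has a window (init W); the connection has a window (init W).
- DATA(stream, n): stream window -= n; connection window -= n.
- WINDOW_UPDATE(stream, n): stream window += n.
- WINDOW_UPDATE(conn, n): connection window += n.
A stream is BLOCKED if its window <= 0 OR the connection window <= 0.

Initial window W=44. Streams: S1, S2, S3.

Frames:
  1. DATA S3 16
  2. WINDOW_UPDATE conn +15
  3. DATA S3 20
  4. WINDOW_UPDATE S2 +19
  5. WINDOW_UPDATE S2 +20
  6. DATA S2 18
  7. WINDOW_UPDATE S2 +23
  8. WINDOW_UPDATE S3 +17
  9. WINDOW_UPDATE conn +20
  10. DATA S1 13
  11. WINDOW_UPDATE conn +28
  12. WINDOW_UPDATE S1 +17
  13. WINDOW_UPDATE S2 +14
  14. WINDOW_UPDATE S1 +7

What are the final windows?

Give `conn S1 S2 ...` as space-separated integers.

Answer: 40 55 102 25

Derivation:
Op 1: conn=28 S1=44 S2=44 S3=28 blocked=[]
Op 2: conn=43 S1=44 S2=44 S3=28 blocked=[]
Op 3: conn=23 S1=44 S2=44 S3=8 blocked=[]
Op 4: conn=23 S1=44 S2=63 S3=8 blocked=[]
Op 5: conn=23 S1=44 S2=83 S3=8 blocked=[]
Op 6: conn=5 S1=44 S2=65 S3=8 blocked=[]
Op 7: conn=5 S1=44 S2=88 S3=8 blocked=[]
Op 8: conn=5 S1=44 S2=88 S3=25 blocked=[]
Op 9: conn=25 S1=44 S2=88 S3=25 blocked=[]
Op 10: conn=12 S1=31 S2=88 S3=25 blocked=[]
Op 11: conn=40 S1=31 S2=88 S3=25 blocked=[]
Op 12: conn=40 S1=48 S2=88 S3=25 blocked=[]
Op 13: conn=40 S1=48 S2=102 S3=25 blocked=[]
Op 14: conn=40 S1=55 S2=102 S3=25 blocked=[]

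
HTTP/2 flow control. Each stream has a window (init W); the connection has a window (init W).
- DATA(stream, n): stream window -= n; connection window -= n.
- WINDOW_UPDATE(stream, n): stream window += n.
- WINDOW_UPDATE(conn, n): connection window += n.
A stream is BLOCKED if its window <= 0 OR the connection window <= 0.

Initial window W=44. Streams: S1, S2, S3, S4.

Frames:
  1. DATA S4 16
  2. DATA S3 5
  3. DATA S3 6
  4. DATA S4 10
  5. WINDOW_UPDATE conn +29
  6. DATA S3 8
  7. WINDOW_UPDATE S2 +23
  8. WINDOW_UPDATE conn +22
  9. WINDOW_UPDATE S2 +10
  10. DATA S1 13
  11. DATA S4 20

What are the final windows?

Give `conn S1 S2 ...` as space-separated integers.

Answer: 17 31 77 25 -2

Derivation:
Op 1: conn=28 S1=44 S2=44 S3=44 S4=28 blocked=[]
Op 2: conn=23 S1=44 S2=44 S3=39 S4=28 blocked=[]
Op 3: conn=17 S1=44 S2=44 S3=33 S4=28 blocked=[]
Op 4: conn=7 S1=44 S2=44 S3=33 S4=18 blocked=[]
Op 5: conn=36 S1=44 S2=44 S3=33 S4=18 blocked=[]
Op 6: conn=28 S1=44 S2=44 S3=25 S4=18 blocked=[]
Op 7: conn=28 S1=44 S2=67 S3=25 S4=18 blocked=[]
Op 8: conn=50 S1=44 S2=67 S3=25 S4=18 blocked=[]
Op 9: conn=50 S1=44 S2=77 S3=25 S4=18 blocked=[]
Op 10: conn=37 S1=31 S2=77 S3=25 S4=18 blocked=[]
Op 11: conn=17 S1=31 S2=77 S3=25 S4=-2 blocked=[4]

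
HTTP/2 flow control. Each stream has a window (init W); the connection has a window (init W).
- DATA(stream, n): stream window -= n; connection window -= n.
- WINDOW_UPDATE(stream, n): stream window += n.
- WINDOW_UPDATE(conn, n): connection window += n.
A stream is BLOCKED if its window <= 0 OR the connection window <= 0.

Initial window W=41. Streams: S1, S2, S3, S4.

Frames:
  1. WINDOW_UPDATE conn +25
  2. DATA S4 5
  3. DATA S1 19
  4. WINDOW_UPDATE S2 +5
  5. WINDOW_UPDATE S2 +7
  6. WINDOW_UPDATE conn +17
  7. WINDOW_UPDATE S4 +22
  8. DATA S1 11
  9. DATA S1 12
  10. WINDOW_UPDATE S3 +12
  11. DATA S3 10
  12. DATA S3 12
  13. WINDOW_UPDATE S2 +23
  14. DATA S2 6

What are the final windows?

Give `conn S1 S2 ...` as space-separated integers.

Op 1: conn=66 S1=41 S2=41 S3=41 S4=41 blocked=[]
Op 2: conn=61 S1=41 S2=41 S3=41 S4=36 blocked=[]
Op 3: conn=42 S1=22 S2=41 S3=41 S4=36 blocked=[]
Op 4: conn=42 S1=22 S2=46 S3=41 S4=36 blocked=[]
Op 5: conn=42 S1=22 S2=53 S3=41 S4=36 blocked=[]
Op 6: conn=59 S1=22 S2=53 S3=41 S4=36 blocked=[]
Op 7: conn=59 S1=22 S2=53 S3=41 S4=58 blocked=[]
Op 8: conn=48 S1=11 S2=53 S3=41 S4=58 blocked=[]
Op 9: conn=36 S1=-1 S2=53 S3=41 S4=58 blocked=[1]
Op 10: conn=36 S1=-1 S2=53 S3=53 S4=58 blocked=[1]
Op 11: conn=26 S1=-1 S2=53 S3=43 S4=58 blocked=[1]
Op 12: conn=14 S1=-1 S2=53 S3=31 S4=58 blocked=[1]
Op 13: conn=14 S1=-1 S2=76 S3=31 S4=58 blocked=[1]
Op 14: conn=8 S1=-1 S2=70 S3=31 S4=58 blocked=[1]

Answer: 8 -1 70 31 58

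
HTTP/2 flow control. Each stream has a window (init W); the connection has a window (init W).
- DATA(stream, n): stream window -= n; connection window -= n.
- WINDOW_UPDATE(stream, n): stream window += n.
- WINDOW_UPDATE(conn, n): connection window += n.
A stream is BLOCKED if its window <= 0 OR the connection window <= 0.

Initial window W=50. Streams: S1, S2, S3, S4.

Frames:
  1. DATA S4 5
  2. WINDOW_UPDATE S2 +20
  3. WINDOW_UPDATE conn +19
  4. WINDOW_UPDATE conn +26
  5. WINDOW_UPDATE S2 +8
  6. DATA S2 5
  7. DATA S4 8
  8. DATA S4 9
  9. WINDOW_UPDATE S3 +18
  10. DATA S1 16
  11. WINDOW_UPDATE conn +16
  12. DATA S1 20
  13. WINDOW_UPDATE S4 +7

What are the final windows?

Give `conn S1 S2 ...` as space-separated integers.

Answer: 48 14 73 68 35

Derivation:
Op 1: conn=45 S1=50 S2=50 S3=50 S4=45 blocked=[]
Op 2: conn=45 S1=50 S2=70 S3=50 S4=45 blocked=[]
Op 3: conn=64 S1=50 S2=70 S3=50 S4=45 blocked=[]
Op 4: conn=90 S1=50 S2=70 S3=50 S4=45 blocked=[]
Op 5: conn=90 S1=50 S2=78 S3=50 S4=45 blocked=[]
Op 6: conn=85 S1=50 S2=73 S3=50 S4=45 blocked=[]
Op 7: conn=77 S1=50 S2=73 S3=50 S4=37 blocked=[]
Op 8: conn=68 S1=50 S2=73 S3=50 S4=28 blocked=[]
Op 9: conn=68 S1=50 S2=73 S3=68 S4=28 blocked=[]
Op 10: conn=52 S1=34 S2=73 S3=68 S4=28 blocked=[]
Op 11: conn=68 S1=34 S2=73 S3=68 S4=28 blocked=[]
Op 12: conn=48 S1=14 S2=73 S3=68 S4=28 blocked=[]
Op 13: conn=48 S1=14 S2=73 S3=68 S4=35 blocked=[]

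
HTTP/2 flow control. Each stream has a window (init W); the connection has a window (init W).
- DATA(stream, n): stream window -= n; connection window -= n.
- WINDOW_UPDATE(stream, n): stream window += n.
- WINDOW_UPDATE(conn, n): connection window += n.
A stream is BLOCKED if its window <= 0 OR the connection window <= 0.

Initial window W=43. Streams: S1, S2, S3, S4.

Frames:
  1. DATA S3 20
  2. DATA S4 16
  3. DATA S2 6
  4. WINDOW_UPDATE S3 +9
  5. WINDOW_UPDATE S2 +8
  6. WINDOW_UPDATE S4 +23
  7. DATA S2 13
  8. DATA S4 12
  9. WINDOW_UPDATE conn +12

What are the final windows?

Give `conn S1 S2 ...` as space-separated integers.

Op 1: conn=23 S1=43 S2=43 S3=23 S4=43 blocked=[]
Op 2: conn=7 S1=43 S2=43 S3=23 S4=27 blocked=[]
Op 3: conn=1 S1=43 S2=37 S3=23 S4=27 blocked=[]
Op 4: conn=1 S1=43 S2=37 S3=32 S4=27 blocked=[]
Op 5: conn=1 S1=43 S2=45 S3=32 S4=27 blocked=[]
Op 6: conn=1 S1=43 S2=45 S3=32 S4=50 blocked=[]
Op 7: conn=-12 S1=43 S2=32 S3=32 S4=50 blocked=[1, 2, 3, 4]
Op 8: conn=-24 S1=43 S2=32 S3=32 S4=38 blocked=[1, 2, 3, 4]
Op 9: conn=-12 S1=43 S2=32 S3=32 S4=38 blocked=[1, 2, 3, 4]

Answer: -12 43 32 32 38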